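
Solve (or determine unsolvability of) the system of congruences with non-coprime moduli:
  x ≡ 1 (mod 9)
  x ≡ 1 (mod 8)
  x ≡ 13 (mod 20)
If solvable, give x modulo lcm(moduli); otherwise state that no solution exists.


Moduli 9, 8, 20 are not pairwise coprime, so CRT works modulo lcm(m_i) when all pairwise compatibility conditions hold.
Pairwise compatibility: gcd(m_i, m_j) must divide a_i - a_j for every pair.
Merge one congruence at a time:
  Start: x ≡ 1 (mod 9).
  Combine with x ≡ 1 (mod 8): gcd(9, 8) = 1; 1 - 1 = 0, which IS divisible by 1, so compatible.
    Write x = 1 + 9·t and substitute into x ≡ 1 (mod 8): 9·t ≡ 1 − 1 = 0 (mod 8).
    Reduce coefficients mod 8: 1·t ≡ 0 (mod 8).
    So t ≡ 0 (mod 8).
    Then x = 1 + 9·0 = 1, valid modulo lcm(9, 8) = 72: x ≡ 1 (mod 72).
  Combine with x ≡ 13 (mod 20): gcd(72, 20) = 4; 13 - 1 = 12, which IS divisible by 4, so compatible.
    Write x = 1 + 72·t and substitute into x ≡ 13 (mod 20): 72·t ≡ 13 − 1 = 12 (mod 20).
    Divide the congruence (and modulus) by g = 4: 18·t ≡ 3 (mod 5).
    Reduce coefficients mod 5: 3·t ≡ 3 (mod 5).
    The inverse of 3 mod 5 is 2 (since 3·2 = 6 = 1·5 + 1), so t ≡ 2·3 = 6 ≡ 1 (mod 5).
    Then x = 1 + 72·1 = 73, valid modulo lcm(72, 20) = 360: x ≡ 73 (mod 360).
Verify: 73 mod 9 = 1, 73 mod 8 = 1, 73 mod 20 = 13.

x ≡ 73 (mod 360).


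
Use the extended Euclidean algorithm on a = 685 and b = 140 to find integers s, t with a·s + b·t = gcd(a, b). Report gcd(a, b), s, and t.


Euclidean algorithm on (685, 140) — divide until remainder is 0:
  685 = 4 · 140 + 125
  140 = 1 · 125 + 15
  125 = 8 · 15 + 5
  15 = 3 · 5 + 0
gcd(685, 140) = 5.
Track Bezout coefficients alongside the remainders: start with r₀ = 685 = a·1 + b·0 (s = 1, t = 0) and r₁ = 140 = a·0 + b·1 (s = 0, t = 1); each new remainder r_{k+1} = r_{k-1} − q_k·r_k inherits s_{k+1} = s_{k-1} − q_k·s_k, t_{k+1} = t_{k-1} − q_k·t_k, so r_k = a·s_k + b·t_k at every step:
  q = 4: r = 125, s = 1 − 4·0 = 1, t = 0 − 4·1 = -4  (check: 685·1 + 140·(-4) = 125)
  q = 1: r = 15, s = 0 − 1·1 = -1, t = 1 − 1·(-4) = 5  (check: 685·(-1) + 140·5 = 15)
  q = 8: r = 5, s = 1 − 8·(-1) = 9, t = -4 − 8·5 = -44  (check: 685·9 + 140·(-44) = 5)
The row with r = 5 (the gcd) gives the Bezout coefficients s = 9, t = -44.
Result: 685 · (9) + 140 · (-44) = 5.

gcd(685, 140) = 5; s = 9, t = -44 (check: 685·9 + 140·(-44) = 5).


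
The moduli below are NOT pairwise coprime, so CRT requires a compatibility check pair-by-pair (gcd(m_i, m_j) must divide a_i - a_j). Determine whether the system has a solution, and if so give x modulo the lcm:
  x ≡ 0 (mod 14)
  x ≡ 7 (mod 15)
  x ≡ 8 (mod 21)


Moduli 14, 15, 21 are not pairwise coprime, so CRT works modulo lcm(m_i) when all pairwise compatibility conditions hold.
Pairwise compatibility: gcd(m_i, m_j) must divide a_i - a_j for every pair.
Merge one congruence at a time:
  Start: x ≡ 0 (mod 14).
  Combine with x ≡ 7 (mod 15): gcd(14, 15) = 1; 7 - 0 = 7, which IS divisible by 1, so compatible.
    Write x = 0 + 14·t and substitute into x ≡ 7 (mod 15): 14·t ≡ 7 − 0 = 7 (mod 15).
    The inverse of 14 mod 15 is 14 (since 14·14 = 196 = 13·15 + 1), so t ≡ 14·7 = 98 ≡ 8 (mod 15).
    Then x = 0 + 14·8 = 112, valid modulo lcm(14, 15) = 210: x ≡ 112 (mod 210).
  Combine with x ≡ 8 (mod 21): gcd(210, 21) = 21, and 8 - 112 = -104 is NOT divisible by 21.
    ⇒ system is inconsistent (no integer solution).

No solution (the system is inconsistent).


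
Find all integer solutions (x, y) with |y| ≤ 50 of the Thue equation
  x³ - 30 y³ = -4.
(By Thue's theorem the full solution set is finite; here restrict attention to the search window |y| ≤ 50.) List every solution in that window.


The equation is x³ - 30y³ = -4. For fixed y, x³ = 30·y³ − 4, so a solution requires the RHS to be a perfect cube.
Strategy: iterate y from -50 to 50, compute RHS = 30·y³ − 4, and check whether it is a (positive or negative) perfect cube.
Check small values of y:
  y = 0: RHS = -4 is not a perfect cube.
  y = 1: RHS = 26 is not a perfect cube.
  y = -1: RHS = -34 is not a perfect cube.
  y = 2: RHS = 236 is not a perfect cube.
  y = -2: RHS = -244 is not a perfect cube.
  y = 3: RHS = 806 is not a perfect cube.
  y = -3: RHS = -814 is not a perfect cube.
Continuing the search up to |y| = 50 finds no solutions either.
No (x, y) in the scanned range satisfies the equation.

No integer solutions with |y| ≤ 50.


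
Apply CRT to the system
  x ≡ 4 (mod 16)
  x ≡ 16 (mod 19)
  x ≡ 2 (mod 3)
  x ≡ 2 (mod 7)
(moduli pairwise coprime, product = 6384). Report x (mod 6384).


Product of moduli M = 16 · 19 · 3 · 7 = 6384.
Merge one congruence at a time:
  Start: x ≡ 4 (mod 16).
  Combine with x ≡ 16 (mod 19); new modulus lcm = 304.
    Write x = 4 + 16·t and substitute into x ≡ 16 (mod 19): 16·t ≡ 16 − 4 = 12 (mod 19).
    The inverse of 16 mod 19 is 6 (since 16·6 = 96 = 5·19 + 1), so t ≡ 6·12 = 72 ≡ 15 (mod 19).
    Then x = 4 + 16·15 = 244, valid modulo lcm(16, 19) = 304: x ≡ 244 (mod 304).
  Combine with x ≡ 2 (mod 3); new modulus lcm = 912.
    Write x = 244 + 304·t and substitute into x ≡ 2 (mod 3): 304·t ≡ 2 − 244 = -242 (mod 3).
    Reduce coefficients mod 3: 1·t ≡ 1 (mod 3).
    So t ≡ 1 (mod 3).
    Then x = 244 + 304·1 = 548, valid modulo lcm(304, 3) = 912: x ≡ 548 (mod 912).
  Combine with x ≡ 2 (mod 7); new modulus lcm = 6384.
    Write x = 548 + 912·t and substitute into x ≡ 2 (mod 7): 912·t ≡ 2 − 548 = -546 (mod 7).
    Reduce coefficients mod 7: 2·t ≡ 0 (mod 7).
    The inverse of 2 mod 7 is 4 (since 2·4 = 8 = 1·7 + 1), so t ≡ 4·0 = 0 ≡ 0 (mod 7).
    Then x = 548 + 912·0 = 548, valid modulo lcm(912, 7) = 6384: x ≡ 548 (mod 6384).
Verify against each original: 548 mod 16 = 4, 548 mod 19 = 16, 548 mod 3 = 2, 548 mod 7 = 2.

x ≡ 548 (mod 6384).


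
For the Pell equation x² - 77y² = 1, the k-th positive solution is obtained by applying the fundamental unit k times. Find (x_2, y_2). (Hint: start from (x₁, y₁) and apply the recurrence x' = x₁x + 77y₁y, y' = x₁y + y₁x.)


Step 1: Find the fundamental solution (x₁, y₁) of x² - 77y² = 1.
  Expand √77 as a continued fraction. a₀ = ⌊√77⌋ = 8; iterate m_{k+1} = d_k·a_k − m_k, d_{k+1} = (77 − m_{k+1}²)/d_k, a_{k+1} = ⌊(a₀ + m_{k+1})/d_{k+1}⌋ (starting m₀ = 0, d₀ = 1), with convergents p_k = a_k·p_{k-1} + p_{k-2}, q_k = a_k·q_{k-1} + q_{k-2} (p₋₁ = 1, q₋₁ = 0):
  k = 0: a₀ = 8; p₀/q₀ = 8/1; p₀² − 77·q₀² = 64 − 77 = -13.
  k = 1: m = 8, d = 13, a = ⌊(8 + 8)/13⌋ = 1; p/q = (1·8 + 1)/(1·1 + 0) = 9/1; p² − 77·q² = 81 − 77 = 4.
  k = 2: m = 5, d = 4, a = ⌊(8 + 5)/4⌋ = 3; p/q = (3·9 + 8)/(3·1 + 1) = 35/4; p² − 77·q² = 1225 − 1232 = -7.
  k = 3: m = 7, d = 7, a = ⌊(8 + 7)/7⌋ = 2; p/q = (2·35 + 9)/(2·4 + 1) = 79/9; p² − 77·q² = 6241 − 6237 = 4.
  k = 4: m = 7, d = 4, a = ⌊(8 + 7)/4⌋ = 3; p/q = (3·79 + 35)/(3·9 + 4) = 272/31; p² − 77·q² = 73984 − 73997 = -13.
  k = 5: m = 5, d = 13, a = ⌊(8 + 5)/13⌋ = 1; p/q = (1·272 + 79)/(1·31 + 9) = 351/40; p² − 77·q² = 123201 − 123200 = 1.
  The first convergent with p² − 77·q² = 1 gives the fundamental solution (x₁, y₁) = (351, 40).
Step 2: Apply the recurrence (x_{n+1}, y_{n+1}) = (x₁x_n + 77y₁y_n, x₁y_n + y₁x_n) repeatedly.
  From (x_1, y_1) = (351, 40): x_2 = 351·351 + 77·40·40 = 246401; y_2 = 351·40 + 40·351 = 28080.
Step 3: Verify x_2² - 77·y_2² = 60713452801 - 60713452800 = 1 (should be 1). ✓

(x_1, y_1) = (351, 40); (x_2, y_2) = (246401, 28080).


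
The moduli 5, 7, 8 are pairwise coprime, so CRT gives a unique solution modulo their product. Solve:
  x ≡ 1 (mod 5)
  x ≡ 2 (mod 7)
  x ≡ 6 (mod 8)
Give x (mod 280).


Moduli 5, 7, 8 are pairwise coprime; by CRT there is a unique solution modulo M = 5 · 7 · 8 = 280.
Solve pairwise, accumulating the modulus:
  Start with x ≡ 1 (mod 5).
  Combine with x ≡ 2 (mod 7): since gcd(5, 7) = 1, we get a unique residue mod 35.
    Write x = 1 + 5·t and substitute into x ≡ 2 (mod 7): 5·t ≡ 2 − 1 = 1 (mod 7).
    The inverse of 5 mod 7 is 3 (since 5·3 = 15 = 2·7 + 1), so t ≡ 3·1 = 3 ≡ 3 (mod 7).
    Then x = 1 + 5·3 = 16, valid modulo lcm(5, 7) = 35: x ≡ 16 (mod 35).
  Combine with x ≡ 6 (mod 8): since gcd(35, 8) = 1, we get a unique residue mod 280.
    Write x = 16 + 35·t and substitute into x ≡ 6 (mod 8): 35·t ≡ 6 − 16 = -10 (mod 8).
    Reduce coefficients mod 8: 3·t ≡ 6 (mod 8).
    The inverse of 3 mod 8 is 3 (since 3·3 = 9 = 1·8 + 1), so t ≡ 3·6 = 18 ≡ 2 (mod 8).
    Then x = 16 + 35·2 = 86, valid modulo lcm(35, 8) = 280: x ≡ 86 (mod 280).
Verify: 86 mod 5 = 1 ✓, 86 mod 7 = 2 ✓, 86 mod 8 = 6 ✓.

x ≡ 86 (mod 280).


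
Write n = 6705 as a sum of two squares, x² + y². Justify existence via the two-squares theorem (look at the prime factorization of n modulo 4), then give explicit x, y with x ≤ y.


Step 1: Factor n = 6705 = 3^2 · 5 · 149.
Step 2: Check the mod-4 condition on each prime factor: 3 ≡ 3 (mod 4), exponent 2 (must be even); 5 ≡ 1 (mod 4), exponent 1; 149 ≡ 1 (mod 4), exponent 1.
All primes ≡ 3 (mod 4) appear to even exponent (or don't appear), so by the two-squares theorem n IS expressible as a sum of two squares.
Step 3: Build a representation. Group n = k² · m with k = 3 and m = 5 · 149 = 745 (a product of primes ≡ 1 (mod 4)); a representation of m scales to one of n via (k·x)² + (k·y)² = k²(x² + y²). Each prime p ≡ 1 (mod 4) is itself a sum of two squares; find a² by testing p − a² for a perfect square:
  5: 5 − 1² = 4 = 2² ⇒ 5 = 1² + 2².
  149: 149 − 1² = 148, 149 − 2² = 145, 149 − 3² = 140, 149 − 4² = 133, 149 − 5² = 124, 149 − 6² = 113, 149 − 7² = 100 = 10² ⇒ 149 = 7² + 10².
  Combine using the Brahmagupta–Fibonacci identity (a² + b²)(c² + d²) = (ac − bd)² + (ad + bc)² = (ac + bd)² + (ad − bc)²:
  5 · 149 = 745: from (1² + 2²)(7² + 10²), take (1·7 − 2·10, 1·10 + 2·7) = (7 − 20, 10 + 14) = (-13, 24); dropping signs (only squares matter) gives (13, 24); check 13² + 24² = 169 + 576 = 745 ✓.
  Scale by k = 3: (3·13, 3·24) = (39, 72).
Step 4: Order so x ≤ y and verify: 39² + 72² = 1521 + 5184 = 6705 = n. ✓

n = 6705 = 39² + 72² (one valid representation with x ≤ y).


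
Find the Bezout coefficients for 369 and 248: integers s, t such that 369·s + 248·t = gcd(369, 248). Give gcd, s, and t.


Euclidean algorithm on (369, 248) — divide until remainder is 0:
  369 = 1 · 248 + 121
  248 = 2 · 121 + 6
  121 = 20 · 6 + 1
  6 = 6 · 1 + 0
gcd(369, 248) = 1.
Track Bezout coefficients alongside the remainders: start with r₀ = 369 = a·1 + b·0 (s = 1, t = 0) and r₁ = 248 = a·0 + b·1 (s = 0, t = 1); each new remainder r_{k+1} = r_{k-1} − q_k·r_k inherits s_{k+1} = s_{k-1} − q_k·s_k, t_{k+1} = t_{k-1} − q_k·t_k, so r_k = a·s_k + b·t_k at every step:
  q = 1: r = 121, s = 1 − 1·0 = 1, t = 0 − 1·1 = -1  (check: 369·1 + 248·(-1) = 121)
  q = 2: r = 6, s = 0 − 2·1 = -2, t = 1 − 2·(-1) = 3  (check: 369·(-2) + 248·3 = 6)
  q = 20: r = 1, s = 1 − 20·(-2) = 41, t = -1 − 20·3 = -61  (check: 369·41 + 248·(-61) = 1)
The row with r = 1 (the gcd) gives the Bezout coefficients s = 41, t = -61.
Result: 369 · (41) + 248 · (-61) = 1.

gcd(369, 248) = 1; s = 41, t = -61 (check: 369·41 + 248·(-61) = 1).


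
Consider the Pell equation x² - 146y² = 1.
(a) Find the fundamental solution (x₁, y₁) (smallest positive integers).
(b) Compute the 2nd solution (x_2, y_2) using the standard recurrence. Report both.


Step 1: Find the fundamental solution (x₁, y₁) of x² - 146y² = 1.
  Expand √146 as a continued fraction. a₀ = ⌊√146⌋ = 12; iterate m_{k+1} = d_k·a_k − m_k, d_{k+1} = (146 − m_{k+1}²)/d_k, a_{k+1} = ⌊(a₀ + m_{k+1})/d_{k+1}⌋ (starting m₀ = 0, d₀ = 1), with convergents p_k = a_k·p_{k-1} + p_{k-2}, q_k = a_k·q_{k-1} + q_{k-2} (p₋₁ = 1, q₋₁ = 0):
  k = 0: a₀ = 12; p₀/q₀ = 12/1; p₀² − 146·q₀² = 144 − 146 = -2.
  k = 1: m = 12, d = 2, a = ⌊(12 + 12)/2⌋ = 12; p/q = (12·12 + 1)/(12·1 + 0) = 145/12; p² − 146·q² = 21025 − 21024 = 1.
  The first convergent with p² − 146·q² = 1 gives the fundamental solution (x₁, y₁) = (145, 12).
Step 2: Apply the recurrence (x_{n+1}, y_{n+1}) = (x₁x_n + 146y₁y_n, x₁y_n + y₁x_n) repeatedly.
  From (x_1, y_1) = (145, 12): x_2 = 145·145 + 146·12·12 = 42049; y_2 = 145·12 + 12·145 = 3480.
Step 3: Verify x_2² - 146·y_2² = 1768118401 - 1768118400 = 1 (should be 1). ✓

(x_1, y_1) = (145, 12); (x_2, y_2) = (42049, 3480).


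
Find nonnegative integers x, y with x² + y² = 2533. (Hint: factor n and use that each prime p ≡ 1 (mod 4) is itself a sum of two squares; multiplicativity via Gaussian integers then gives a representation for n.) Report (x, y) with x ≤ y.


Step 1: Factor n = 2533 = 17 · 149.
Step 2: Check the mod-4 condition on each prime factor: 17 ≡ 1 (mod 4), exponent 1; 149 ≡ 1 (mod 4), exponent 1.
All primes ≡ 3 (mod 4) appear to even exponent (or don't appear), so by the two-squares theorem n IS expressible as a sum of two squares.
Step 3: Build a representation. Here n = 17 · 149 is a product of primes ≡ 1 (mod 4). Each prime p ≡ 1 (mod 4) is itself a sum of two squares; find a² by testing p − a² for a perfect square:
  17: 17 − 1² = 16 = 4² ⇒ 17 = 1² + 4².
  149: 149 − 1² = 148, 149 − 2² = 145, 149 − 3² = 140, 149 − 4² = 133, 149 − 5² = 124, 149 − 6² = 113, 149 − 7² = 100 = 10² ⇒ 149 = 7² + 10².
  Combine using the Brahmagupta–Fibonacci identity (a² + b²)(c² + d²) = (ac − bd)² + (ad + bc)² = (ac + bd)² + (ad − bc)²:
  17 · 149 = 2533: from (1² + 4²)(7² + 10²), take (1·7 − 4·10, 1·10 + 4·7) = (7 − 40, 10 + 28) = (-33, 38); dropping signs (only squares matter) gives (33, 38); check 33² + 38² = 1089 + 1444 = 2533 ✓.
Step 4: Order so x ≤ y and verify: 33² + 38² = 1089 + 1444 = 2533 = n. ✓

n = 2533 = 33² + 38² (one valid representation with x ≤ y).


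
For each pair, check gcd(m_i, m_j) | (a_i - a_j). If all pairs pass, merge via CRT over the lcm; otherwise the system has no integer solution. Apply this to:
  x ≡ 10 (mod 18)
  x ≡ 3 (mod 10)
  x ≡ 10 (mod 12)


Moduli 18, 10, 12 are not pairwise coprime, so CRT works modulo lcm(m_i) when all pairwise compatibility conditions hold.
Pairwise compatibility: gcd(m_i, m_j) must divide a_i - a_j for every pair.
Merge one congruence at a time:
  Start: x ≡ 10 (mod 18).
  Combine with x ≡ 3 (mod 10): gcd(18, 10) = 2, and 3 - 10 = -7 is NOT divisible by 2.
    ⇒ system is inconsistent (no integer solution).

No solution (the system is inconsistent).


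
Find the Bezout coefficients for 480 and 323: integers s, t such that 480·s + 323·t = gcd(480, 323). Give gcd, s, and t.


Euclidean algorithm on (480, 323) — divide until remainder is 0:
  480 = 1 · 323 + 157
  323 = 2 · 157 + 9
  157 = 17 · 9 + 4
  9 = 2 · 4 + 1
  4 = 4 · 1 + 0
gcd(480, 323) = 1.
Track Bezout coefficients alongside the remainders: start with r₀ = 480 = a·1 + b·0 (s = 1, t = 0) and r₁ = 323 = a·0 + b·1 (s = 0, t = 1); each new remainder r_{k+1} = r_{k-1} − q_k·r_k inherits s_{k+1} = s_{k-1} − q_k·s_k, t_{k+1} = t_{k-1} − q_k·t_k, so r_k = a·s_k + b·t_k at every step:
  q = 1: r = 157, s = 1 − 1·0 = 1, t = 0 − 1·1 = -1  (check: 480·1 + 323·(-1) = 157)
  q = 2: r = 9, s = 0 − 2·1 = -2, t = 1 − 2·(-1) = 3  (check: 480·(-2) + 323·3 = 9)
  q = 17: r = 4, s = 1 − 17·(-2) = 35, t = -1 − 17·3 = -52  (check: 480·35 + 323·(-52) = 4)
  q = 2: r = 1, s = -2 − 2·35 = -72, t = 3 − 2·(-52) = 107  (check: 480·(-72) + 323·107 = 1)
The row with r = 1 (the gcd) gives the Bezout coefficients s = -72, t = 107.
Result: 480 · (-72) + 323 · (107) = 1.

gcd(480, 323) = 1; s = -72, t = 107 (check: 480·(-72) + 323·107 = 1).


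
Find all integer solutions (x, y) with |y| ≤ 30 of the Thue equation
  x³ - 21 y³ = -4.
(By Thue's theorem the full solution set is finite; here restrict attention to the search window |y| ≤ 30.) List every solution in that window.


The equation is x³ - 21y³ = -4. For fixed y, x³ = 21·y³ − 4, so a solution requires the RHS to be a perfect cube.
Strategy: iterate y from -30 to 30, compute RHS = 21·y³ − 4, and check whether it is a (positive or negative) perfect cube.
Check small values of y:
  y = 0: RHS = -4 is not a perfect cube.
  y = 1: RHS = 17 is not a perfect cube.
  y = -1: RHS = -25 is not a perfect cube.
  y = 2: RHS = 164 is not a perfect cube.
  y = -2: RHS = -172 is not a perfect cube.
  y = 3: RHS = 563 is not a perfect cube.
  y = -3: RHS = -571 is not a perfect cube.
Continuing the search up to |y| = 30 finds no solutions either.
No (x, y) in the scanned range satisfies the equation.

No integer solutions with |y| ≤ 30.


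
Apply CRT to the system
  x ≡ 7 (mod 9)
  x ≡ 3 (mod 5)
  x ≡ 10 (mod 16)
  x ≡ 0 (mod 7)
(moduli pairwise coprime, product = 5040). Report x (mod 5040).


Product of moduli M = 9 · 5 · 16 · 7 = 5040.
Merge one congruence at a time:
  Start: x ≡ 7 (mod 9).
  Combine with x ≡ 3 (mod 5); new modulus lcm = 45.
    Write x = 7 + 9·t and substitute into x ≡ 3 (mod 5): 9·t ≡ 3 − 7 = -4 (mod 5).
    Reduce coefficients mod 5: 4·t ≡ 1 (mod 5).
    The inverse of 4 mod 5 is 4 (since 4·4 = 16 = 3·5 + 1), so t ≡ 4·1 = 4 ≡ 4 (mod 5).
    Then x = 7 + 9·4 = 43, valid modulo lcm(9, 5) = 45: x ≡ 43 (mod 45).
  Combine with x ≡ 10 (mod 16); new modulus lcm = 720.
    Write x = 43 + 45·t and substitute into x ≡ 10 (mod 16): 45·t ≡ 10 − 43 = -33 (mod 16).
    Reduce coefficients mod 16: 13·t ≡ 15 (mod 16).
    The inverse of 13 mod 16 is 5 (since 13·5 = 65 = 4·16 + 1), so t ≡ 5·15 = 75 ≡ 11 (mod 16).
    Then x = 43 + 45·11 = 538, valid modulo lcm(45, 16) = 720: x ≡ 538 (mod 720).
  Combine with x ≡ 0 (mod 7); new modulus lcm = 5040.
    Write x = 538 + 720·t and substitute into x ≡ 0 (mod 7): 720·t ≡ 0 − 538 = -538 (mod 7).
    Reduce coefficients mod 7: 6·t ≡ 1 (mod 7).
    The inverse of 6 mod 7 is 6 (since 6·6 = 36 = 5·7 + 1), so t ≡ 6·1 = 6 ≡ 6 (mod 7).
    Then x = 538 + 720·6 = 4858, valid modulo lcm(720, 7) = 5040: x ≡ 4858 (mod 5040).
Verify against each original: 4858 mod 9 = 7, 4858 mod 5 = 3, 4858 mod 16 = 10, 4858 mod 7 = 0.

x ≡ 4858 (mod 5040).


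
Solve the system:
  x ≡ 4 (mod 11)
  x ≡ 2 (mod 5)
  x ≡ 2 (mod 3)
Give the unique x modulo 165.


Moduli 11, 5, 3 are pairwise coprime; by CRT there is a unique solution modulo M = 11 · 5 · 3 = 165.
Solve pairwise, accumulating the modulus:
  Start with x ≡ 4 (mod 11).
  Combine with x ≡ 2 (mod 5): since gcd(11, 5) = 1, we get a unique residue mod 55.
    Write x = 4 + 11·t and substitute into x ≡ 2 (mod 5): 11·t ≡ 2 − 4 = -2 (mod 5).
    Reduce coefficients mod 5: 1·t ≡ 3 (mod 5).
    So t ≡ 3 (mod 5).
    Then x = 4 + 11·3 = 37, valid modulo lcm(11, 5) = 55: x ≡ 37 (mod 55).
  Combine with x ≡ 2 (mod 3): since gcd(55, 3) = 1, we get a unique residue mod 165.
    Write x = 37 + 55·t and substitute into x ≡ 2 (mod 3): 55·t ≡ 2 − 37 = -35 (mod 3).
    Reduce coefficients mod 3: 1·t ≡ 1 (mod 3).
    So t ≡ 1 (mod 3).
    Then x = 37 + 55·1 = 92, valid modulo lcm(55, 3) = 165: x ≡ 92 (mod 165).
Verify: 92 mod 11 = 4 ✓, 92 mod 5 = 2 ✓, 92 mod 3 = 2 ✓.

x ≡ 92 (mod 165).


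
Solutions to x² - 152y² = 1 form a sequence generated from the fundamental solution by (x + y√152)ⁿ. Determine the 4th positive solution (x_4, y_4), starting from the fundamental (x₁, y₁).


Step 1: Find the fundamental solution (x₁, y₁) of x² - 152y² = 1.
  Expand √152 as a continued fraction. a₀ = ⌊√152⌋ = 12; iterate m_{k+1} = d_k·a_k − m_k, d_{k+1} = (152 − m_{k+1}²)/d_k, a_{k+1} = ⌊(a₀ + m_{k+1})/d_{k+1}⌋ (starting m₀ = 0, d₀ = 1), with convergents p_k = a_k·p_{k-1} + p_{k-2}, q_k = a_k·q_{k-1} + q_{k-2} (p₋₁ = 1, q₋₁ = 0):
  k = 0: a₀ = 12; p₀/q₀ = 12/1; p₀² − 152·q₀² = 144 − 152 = -8.
  k = 1: m = 12, d = 8, a = ⌊(12 + 12)/8⌋ = 3; p/q = (3·12 + 1)/(3·1 + 0) = 37/3; p² − 152·q² = 1369 − 1368 = 1.
  The first convergent with p² − 152·q² = 1 gives the fundamental solution (x₁, y₁) = (37, 3).
Step 2: Apply the recurrence (x_{n+1}, y_{n+1}) = (x₁x_n + 152y₁y_n, x₁y_n + y₁x_n) repeatedly.
  From (x_1, y_1) = (37, 3): x_2 = 37·37 + 152·3·3 = 2737; y_2 = 37·3 + 3·37 = 222.
  From (x_2, y_2) = (2737, 222): x_3 = 37·2737 + 152·3·222 = 202501; y_3 = 37·222 + 3·2737 = 16425.
  From (x_3, y_3) = (202501, 16425): x_4 = 37·202501 + 152·3·16425 = 14982337; y_4 = 37·16425 + 3·202501 = 1215228.
Step 3: Verify x_4² - 152·y_4² = 224470421981569 - 224470421981568 = 1 (should be 1). ✓

(x_1, y_1) = (37, 3); (x_4, y_4) = (14982337, 1215228).


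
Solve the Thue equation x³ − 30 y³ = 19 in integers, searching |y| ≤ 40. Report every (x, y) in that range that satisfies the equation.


The equation is x³ - 30y³ = 19. For fixed y, x³ = 30·y³ + 19, so a solution requires the RHS to be a perfect cube.
Strategy: iterate y from -40 to 40, compute RHS = 30·y³ + 19, and check whether it is a (positive or negative) perfect cube.
Check small values of y:
  y = 0: RHS = 19 is not a perfect cube.
  y = 1: RHS = 49 is not a perfect cube.
  y = -1: RHS = -11 is not a perfect cube.
  y = 2: RHS = 259 is not a perfect cube.
  y = -2: RHS = -221 is not a perfect cube.
  y = 3: RHS = 829 is not a perfect cube.
  y = -3: RHS = -791 is not a perfect cube.
Continuing the search up to |y| = 40 finds no solutions either.
No (x, y) in the scanned range satisfies the equation.

No integer solutions with |y| ≤ 40.


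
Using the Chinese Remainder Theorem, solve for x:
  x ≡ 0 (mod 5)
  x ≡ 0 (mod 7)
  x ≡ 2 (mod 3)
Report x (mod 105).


Moduli 5, 7, 3 are pairwise coprime; by CRT there is a unique solution modulo M = 5 · 7 · 3 = 105.
Solve pairwise, accumulating the modulus:
  Start with x ≡ 0 (mod 5).
  Combine with x ≡ 0 (mod 7): since gcd(5, 7) = 1, we get a unique residue mod 35.
    Write x = 0 + 5·t and substitute into x ≡ 0 (mod 7): 5·t ≡ 0 − 0 = 0 (mod 7).
    The inverse of 5 mod 7 is 3 (since 5·3 = 15 = 2·7 + 1), so t ≡ 3·0 = 0 ≡ 0 (mod 7).
    Then x = 0 + 5·0 = 0, valid modulo lcm(5, 7) = 35: x ≡ 0 (mod 35).
  Combine with x ≡ 2 (mod 3): since gcd(35, 3) = 1, we get a unique residue mod 105.
    Write x = 0 + 35·t and substitute into x ≡ 2 (mod 3): 35·t ≡ 2 − 0 = 2 (mod 3).
    Reduce coefficients mod 3: 2·t ≡ 2 (mod 3).
    The inverse of 2 mod 3 is 2 (since 2·2 = 4 = 1·3 + 1), so t ≡ 2·2 = 4 ≡ 1 (mod 3).
    Then x = 0 + 35·1 = 35, valid modulo lcm(35, 3) = 105: x ≡ 35 (mod 105).
Verify: 35 mod 5 = 0 ✓, 35 mod 7 = 0 ✓, 35 mod 3 = 2 ✓.

x ≡ 35 (mod 105).


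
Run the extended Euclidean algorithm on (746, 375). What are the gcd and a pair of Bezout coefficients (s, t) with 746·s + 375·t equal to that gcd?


Euclidean algorithm on (746, 375) — divide until remainder is 0:
  746 = 1 · 375 + 371
  375 = 1 · 371 + 4
  371 = 92 · 4 + 3
  4 = 1 · 3 + 1
  3 = 3 · 1 + 0
gcd(746, 375) = 1.
Track Bezout coefficients alongside the remainders: start with r₀ = 746 = a·1 + b·0 (s = 1, t = 0) and r₁ = 375 = a·0 + b·1 (s = 0, t = 1); each new remainder r_{k+1} = r_{k-1} − q_k·r_k inherits s_{k+1} = s_{k-1} − q_k·s_k, t_{k+1} = t_{k-1} − q_k·t_k, so r_k = a·s_k + b·t_k at every step:
  q = 1: r = 371, s = 1 − 1·0 = 1, t = 0 − 1·1 = -1  (check: 746·1 + 375·(-1) = 371)
  q = 1: r = 4, s = 0 − 1·1 = -1, t = 1 − 1·(-1) = 2  (check: 746·(-1) + 375·2 = 4)
  q = 92: r = 3, s = 1 − 92·(-1) = 93, t = -1 − 92·2 = -185  (check: 746·93 + 375·(-185) = 3)
  q = 1: r = 1, s = -1 − 1·93 = -94, t = 2 − 1·(-185) = 187  (check: 746·(-94) + 375·187 = 1)
The row with r = 1 (the gcd) gives the Bezout coefficients s = -94, t = 187.
Result: 746 · (-94) + 375 · (187) = 1.

gcd(746, 375) = 1; s = -94, t = 187 (check: 746·(-94) + 375·187 = 1).


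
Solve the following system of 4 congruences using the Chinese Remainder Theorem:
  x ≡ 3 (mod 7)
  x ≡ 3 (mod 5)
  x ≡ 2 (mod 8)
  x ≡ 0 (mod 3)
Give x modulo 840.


Product of moduli M = 7 · 5 · 8 · 3 = 840.
Merge one congruence at a time:
  Start: x ≡ 3 (mod 7).
  Combine with x ≡ 3 (mod 5); new modulus lcm = 35.
    Write x = 3 + 7·t and substitute into x ≡ 3 (mod 5): 7·t ≡ 3 − 3 = 0 (mod 5).
    Reduce coefficients mod 5: 2·t ≡ 0 (mod 5).
    The inverse of 2 mod 5 is 3 (since 2·3 = 6 = 1·5 + 1), so t ≡ 3·0 = 0 ≡ 0 (mod 5).
    Then x = 3 + 7·0 = 3, valid modulo lcm(7, 5) = 35: x ≡ 3 (mod 35).
  Combine with x ≡ 2 (mod 8); new modulus lcm = 280.
    Write x = 3 + 35·t and substitute into x ≡ 2 (mod 8): 35·t ≡ 2 − 3 = -1 (mod 8).
    Reduce coefficients mod 8: 3·t ≡ 7 (mod 8).
    The inverse of 3 mod 8 is 3 (since 3·3 = 9 = 1·8 + 1), so t ≡ 3·7 = 21 ≡ 5 (mod 8).
    Then x = 3 + 35·5 = 178, valid modulo lcm(35, 8) = 280: x ≡ 178 (mod 280).
  Combine with x ≡ 0 (mod 3); new modulus lcm = 840.
    Write x = 178 + 280·t and substitute into x ≡ 0 (mod 3): 280·t ≡ 0 − 178 = -178 (mod 3).
    Reduce coefficients mod 3: 1·t ≡ 2 (mod 3).
    So t ≡ 2 (mod 3).
    Then x = 178 + 280·2 = 738, valid modulo lcm(280, 3) = 840: x ≡ 738 (mod 840).
Verify against each original: 738 mod 7 = 3, 738 mod 5 = 3, 738 mod 8 = 2, 738 mod 3 = 0.

x ≡ 738 (mod 840).


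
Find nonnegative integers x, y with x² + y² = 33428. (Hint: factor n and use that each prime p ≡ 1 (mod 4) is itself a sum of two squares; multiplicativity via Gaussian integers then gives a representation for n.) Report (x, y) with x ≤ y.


Step 1: Factor n = 33428 = 2^2 · 61 · 137.
Step 2: Check the mod-4 condition on each prime factor: 2 = 2 (special); 61 ≡ 1 (mod 4), exponent 1; 137 ≡ 1 (mod 4), exponent 1.
All primes ≡ 3 (mod 4) appear to even exponent (or don't appear), so by the two-squares theorem n IS expressible as a sum of two squares.
Step 3: Build a representation. Group n = k² · m with k = 2 and m = 61 · 137 = 8357 (a product of primes ≡ 1 (mod 4)); a representation of m scales to one of n via (k·x)² + (k·y)² = k²(x² + y²). Each prime p ≡ 1 (mod 4) is itself a sum of two squares; find a² by testing p − a² for a perfect square:
  61: 61 − 1² = 60, 61 − 2² = 57, 61 − 3² = 52, 61 − 4² = 45, 61 − 5² = 36 = 6² ⇒ 61 = 5² + 6².
  137: 137 − 1² = 136, 137 − 2² = 133, 137 − 3² = 128, 137 − 4² = 121 = 11² ⇒ 137 = 4² + 11².
  Combine using the Brahmagupta–Fibonacci identity (a² + b²)(c² + d²) = (ac − bd)² + (ad + bc)² = (ac + bd)² + (ad − bc)²:
  61 · 137 = 8357: from (5² + 6²)(4² + 11²), take (5·4 − 6·11, 5·11 + 6·4) = (20 − 66, 55 + 24) = (-46, 79); dropping signs (only squares matter) gives (46, 79); check 46² + 79² = 2116 + 6241 = 8357 ✓.
  Scale by k = 2: (2·46, 2·79) = (92, 158).
Step 4: Order so x ≤ y and verify: 92² + 158² = 8464 + 24964 = 33428 = n. ✓

n = 33428 = 92² + 158² (one valid representation with x ≤ y).


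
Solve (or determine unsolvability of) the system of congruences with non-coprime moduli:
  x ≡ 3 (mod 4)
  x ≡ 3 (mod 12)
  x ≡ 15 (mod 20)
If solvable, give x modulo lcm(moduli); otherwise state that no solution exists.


Moduli 4, 12, 20 are not pairwise coprime, so CRT works modulo lcm(m_i) when all pairwise compatibility conditions hold.
Pairwise compatibility: gcd(m_i, m_j) must divide a_i - a_j for every pair.
Merge one congruence at a time:
  Start: x ≡ 3 (mod 4).
  Combine with x ≡ 3 (mod 12): gcd(4, 12) = 4; 3 - 3 = 0, which IS divisible by 4, so compatible.
    Write x = 3 + 4·t and substitute into x ≡ 3 (mod 12): 4·t ≡ 3 − 3 = 0 (mod 12).
    Divide the congruence (and modulus) by g = 4: 1·t ≡ 0 (mod 3).
    So t ≡ 0 (mod 3).
    Then x = 3 + 4·0 = 3, valid modulo lcm(4, 12) = 12: x ≡ 3 (mod 12).
  Combine with x ≡ 15 (mod 20): gcd(12, 20) = 4; 15 - 3 = 12, which IS divisible by 4, so compatible.
    Write x = 3 + 12·t and substitute into x ≡ 15 (mod 20): 12·t ≡ 15 − 3 = 12 (mod 20).
    Divide the congruence (and modulus) by g = 4: 3·t ≡ 3 (mod 5).
    The inverse of 3 mod 5 is 2 (since 3·2 = 6 = 1·5 + 1), so t ≡ 2·3 = 6 ≡ 1 (mod 5).
    Then x = 3 + 12·1 = 15, valid modulo lcm(12, 20) = 60: x ≡ 15 (mod 60).
Verify: 15 mod 4 = 3, 15 mod 12 = 3, 15 mod 20 = 15.

x ≡ 15 (mod 60).


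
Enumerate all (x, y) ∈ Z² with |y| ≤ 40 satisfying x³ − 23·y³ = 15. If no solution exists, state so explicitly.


The equation is x³ - 23y³ = 15. For fixed y, x³ = 23·y³ + 15, so a solution requires the RHS to be a perfect cube.
Strategy: iterate y from -40 to 40, compute RHS = 23·y³ + 15, and check whether it is a (positive or negative) perfect cube.
Check small values of y:
  y = 0: RHS = 15 is not a perfect cube.
  y = 1: RHS = 38 is not a perfect cube.
  y = -1: RHS = -8 = (-2)³ ⇒ x = -2 works.
  y = 2: RHS = 199 is not a perfect cube.
  y = -2: RHS = -169 is not a perfect cube.
  y = 3: RHS = 636 is not a perfect cube.
  y = -3: RHS = -606 is not a perfect cube.
Continuing the search up to |y| = 40 finds no further solutions beyond those listed.
Collected solutions: (-2, -1).

Solutions (with |y| ≤ 40): (-2, -1).


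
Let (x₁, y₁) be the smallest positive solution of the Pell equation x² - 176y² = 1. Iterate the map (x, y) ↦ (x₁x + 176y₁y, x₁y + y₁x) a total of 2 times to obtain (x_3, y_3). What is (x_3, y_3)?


Step 1: Find the fundamental solution (x₁, y₁) of x² - 176y² = 1.
  Expand √176 as a continued fraction. a₀ = ⌊√176⌋ = 13; iterate m_{k+1} = d_k·a_k − m_k, d_{k+1} = (176 − m_{k+1}²)/d_k, a_{k+1} = ⌊(a₀ + m_{k+1})/d_{k+1}⌋ (starting m₀ = 0, d₀ = 1), with convergents p_k = a_k·p_{k-1} + p_{k-2}, q_k = a_k·q_{k-1} + q_{k-2} (p₋₁ = 1, q₋₁ = 0):
  k = 0: a₀ = 13; p₀/q₀ = 13/1; p₀² − 176·q₀² = 169 − 176 = -7.
  k = 1: m = 13, d = 7, a = ⌊(13 + 13)/7⌋ = 3; p/q = (3·13 + 1)/(3·1 + 0) = 40/3; p² − 176·q² = 1600 − 1584 = 16.
  k = 2: m = 8, d = 16, a = ⌊(13 + 8)/16⌋ = 1; p/q = (1·40 + 13)/(1·3 + 1) = 53/4; p² − 176·q² = 2809 − 2816 = -7.
  k = 3: m = 8, d = 7, a = ⌊(13 + 8)/7⌋ = 3; p/q = (3·53 + 40)/(3·4 + 3) = 199/15; p² − 176·q² = 39601 − 39600 = 1.
  The first convergent with p² − 176·q² = 1 gives the fundamental solution (x₁, y₁) = (199, 15).
Step 2: Apply the recurrence (x_{n+1}, y_{n+1}) = (x₁x_n + 176y₁y_n, x₁y_n + y₁x_n) repeatedly.
  From (x_1, y_1) = (199, 15): x_2 = 199·199 + 176·15·15 = 79201; y_2 = 199·15 + 15·199 = 5970.
  From (x_2, y_2) = (79201, 5970): x_3 = 199·79201 + 176·15·5970 = 31521799; y_3 = 199·5970 + 15·79201 = 2376045.
Step 3: Verify x_3² - 176·y_3² = 993623812196401 - 993623812196400 = 1 (should be 1). ✓

(x_1, y_1) = (199, 15); (x_3, y_3) = (31521799, 2376045).


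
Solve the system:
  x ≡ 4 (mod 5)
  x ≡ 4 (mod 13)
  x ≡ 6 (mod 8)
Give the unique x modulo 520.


Moduli 5, 13, 8 are pairwise coprime; by CRT there is a unique solution modulo M = 5 · 13 · 8 = 520.
Solve pairwise, accumulating the modulus:
  Start with x ≡ 4 (mod 5).
  Combine with x ≡ 4 (mod 13): since gcd(5, 13) = 1, we get a unique residue mod 65.
    Write x = 4 + 5·t and substitute into x ≡ 4 (mod 13): 5·t ≡ 4 − 4 = 0 (mod 13).
    The inverse of 5 mod 13 is 8 (since 5·8 = 40 = 3·13 + 1), so t ≡ 8·0 = 0 ≡ 0 (mod 13).
    Then x = 4 + 5·0 = 4, valid modulo lcm(5, 13) = 65: x ≡ 4 (mod 65).
  Combine with x ≡ 6 (mod 8): since gcd(65, 8) = 1, we get a unique residue mod 520.
    Write x = 4 + 65·t and substitute into x ≡ 6 (mod 8): 65·t ≡ 6 − 4 = 2 (mod 8).
    Reduce coefficients mod 8: 1·t ≡ 2 (mod 8).
    So t ≡ 2 (mod 8).
    Then x = 4 + 65·2 = 134, valid modulo lcm(65, 8) = 520: x ≡ 134 (mod 520).
Verify: 134 mod 5 = 4 ✓, 134 mod 13 = 4 ✓, 134 mod 8 = 6 ✓.

x ≡ 134 (mod 520).


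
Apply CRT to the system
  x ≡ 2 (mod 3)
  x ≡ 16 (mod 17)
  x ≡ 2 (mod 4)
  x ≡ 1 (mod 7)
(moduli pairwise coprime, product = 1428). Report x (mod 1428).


Product of moduli M = 3 · 17 · 4 · 7 = 1428.
Merge one congruence at a time:
  Start: x ≡ 2 (mod 3).
  Combine with x ≡ 16 (mod 17); new modulus lcm = 51.
    Write x = 2 + 3·t and substitute into x ≡ 16 (mod 17): 3·t ≡ 16 − 2 = 14 (mod 17).
    The inverse of 3 mod 17 is 6 (since 3·6 = 18 = 1·17 + 1), so t ≡ 6·14 = 84 ≡ 16 (mod 17).
    Then x = 2 + 3·16 = 50, valid modulo lcm(3, 17) = 51: x ≡ 50 (mod 51).
  Combine with x ≡ 2 (mod 4); new modulus lcm = 204.
    Write x = 50 + 51·t and substitute into x ≡ 2 (mod 4): 51·t ≡ 2 − 50 = -48 (mod 4).
    Reduce coefficients mod 4: 3·t ≡ 0 (mod 4).
    The inverse of 3 mod 4 is 3 (since 3·3 = 9 = 2·4 + 1), so t ≡ 3·0 = 0 ≡ 0 (mod 4).
    Then x = 50 + 51·0 = 50, valid modulo lcm(51, 4) = 204: x ≡ 50 (mod 204).
  Combine with x ≡ 1 (mod 7); new modulus lcm = 1428.
    Write x = 50 + 204·t and substitute into x ≡ 1 (mod 7): 204·t ≡ 1 − 50 = -49 (mod 7).
    Reduce coefficients mod 7: 1·t ≡ 0 (mod 7).
    So t ≡ 0 (mod 7).
    Then x = 50 + 204·0 = 50, valid modulo lcm(204, 7) = 1428: x ≡ 50 (mod 1428).
Verify against each original: 50 mod 3 = 2, 50 mod 17 = 16, 50 mod 4 = 2, 50 mod 7 = 1.

x ≡ 50 (mod 1428).


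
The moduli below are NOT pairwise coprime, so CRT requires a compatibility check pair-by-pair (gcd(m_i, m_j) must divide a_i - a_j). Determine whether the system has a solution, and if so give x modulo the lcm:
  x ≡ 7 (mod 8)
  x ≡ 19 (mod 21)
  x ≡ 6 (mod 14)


Moduli 8, 21, 14 are not pairwise coprime, so CRT works modulo lcm(m_i) when all pairwise compatibility conditions hold.
Pairwise compatibility: gcd(m_i, m_j) must divide a_i - a_j for every pair.
Merge one congruence at a time:
  Start: x ≡ 7 (mod 8).
  Combine with x ≡ 19 (mod 21): gcd(8, 21) = 1; 19 - 7 = 12, which IS divisible by 1, so compatible.
    Write x = 7 + 8·t and substitute into x ≡ 19 (mod 21): 8·t ≡ 19 − 7 = 12 (mod 21).
    The inverse of 8 mod 21 is 8 (since 8·8 = 64 = 3·21 + 1), so t ≡ 8·12 = 96 ≡ 12 (mod 21).
    Then x = 7 + 8·12 = 103, valid modulo lcm(8, 21) = 168: x ≡ 103 (mod 168).
  Combine with x ≡ 6 (mod 14): gcd(168, 14) = 14, and 6 - 103 = -97 is NOT divisible by 14.
    ⇒ system is inconsistent (no integer solution).

No solution (the system is inconsistent).


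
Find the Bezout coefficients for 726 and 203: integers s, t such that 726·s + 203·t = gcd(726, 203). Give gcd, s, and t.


Euclidean algorithm on (726, 203) — divide until remainder is 0:
  726 = 3 · 203 + 117
  203 = 1 · 117 + 86
  117 = 1 · 86 + 31
  86 = 2 · 31 + 24
  31 = 1 · 24 + 7
  24 = 3 · 7 + 3
  7 = 2 · 3 + 1
  3 = 3 · 1 + 0
gcd(726, 203) = 1.
Track Bezout coefficients alongside the remainders: start with r₀ = 726 = a·1 + b·0 (s = 1, t = 0) and r₁ = 203 = a·0 + b·1 (s = 0, t = 1); each new remainder r_{k+1} = r_{k-1} − q_k·r_k inherits s_{k+1} = s_{k-1} − q_k·s_k, t_{k+1} = t_{k-1} − q_k·t_k, so r_k = a·s_k + b·t_k at every step:
  q = 3: r = 117, s = 1 − 3·0 = 1, t = 0 − 3·1 = -3  (check: 726·1 + 203·(-3) = 117)
  q = 1: r = 86, s = 0 − 1·1 = -1, t = 1 − 1·(-3) = 4  (check: 726·(-1) + 203·4 = 86)
  q = 1: r = 31, s = 1 − 1·(-1) = 2, t = -3 − 1·4 = -7  (check: 726·2 + 203·(-7) = 31)
  q = 2: r = 24, s = -1 − 2·2 = -5, t = 4 − 2·(-7) = 18  (check: 726·(-5) + 203·18 = 24)
  q = 1: r = 7, s = 2 − 1·(-5) = 7, t = -7 − 1·18 = -25  (check: 726·7 + 203·(-25) = 7)
  q = 3: r = 3, s = -5 − 3·7 = -26, t = 18 − 3·(-25) = 93  (check: 726·(-26) + 203·93 = 3)
  q = 2: r = 1, s = 7 − 2·(-26) = 59, t = -25 − 2·93 = -211  (check: 726·59 + 203·(-211) = 1)
The row with r = 1 (the gcd) gives the Bezout coefficients s = 59, t = -211.
Result: 726 · (59) + 203 · (-211) = 1.

gcd(726, 203) = 1; s = 59, t = -211 (check: 726·59 + 203·(-211) = 1).


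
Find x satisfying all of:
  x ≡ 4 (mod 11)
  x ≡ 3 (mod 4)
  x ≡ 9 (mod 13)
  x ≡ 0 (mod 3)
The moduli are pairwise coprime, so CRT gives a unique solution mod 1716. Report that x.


Product of moduli M = 11 · 4 · 13 · 3 = 1716.
Merge one congruence at a time:
  Start: x ≡ 4 (mod 11).
  Combine with x ≡ 3 (mod 4); new modulus lcm = 44.
    Write x = 4 + 11·t and substitute into x ≡ 3 (mod 4): 11·t ≡ 3 − 4 = -1 (mod 4).
    Reduce coefficients mod 4: 3·t ≡ 3 (mod 4).
    The inverse of 3 mod 4 is 3 (since 3·3 = 9 = 2·4 + 1), so t ≡ 3·3 = 9 ≡ 1 (mod 4).
    Then x = 4 + 11·1 = 15, valid modulo lcm(11, 4) = 44: x ≡ 15 (mod 44).
  Combine with x ≡ 9 (mod 13); new modulus lcm = 572.
    Write x = 15 + 44·t and substitute into x ≡ 9 (mod 13): 44·t ≡ 9 − 15 = -6 (mod 13).
    Reduce coefficients mod 13: 5·t ≡ 7 (mod 13).
    The inverse of 5 mod 13 is 8 (since 5·8 = 40 = 3·13 + 1), so t ≡ 8·7 = 56 ≡ 4 (mod 13).
    Then x = 15 + 44·4 = 191, valid modulo lcm(44, 13) = 572: x ≡ 191 (mod 572).
  Combine with x ≡ 0 (mod 3); new modulus lcm = 1716.
    Write x = 191 + 572·t and substitute into x ≡ 0 (mod 3): 572·t ≡ 0 − 191 = -191 (mod 3).
    Reduce coefficients mod 3: 2·t ≡ 1 (mod 3).
    The inverse of 2 mod 3 is 2 (since 2·2 = 4 = 1·3 + 1), so t ≡ 2·1 = 2 ≡ 2 (mod 3).
    Then x = 191 + 572·2 = 1335, valid modulo lcm(572, 3) = 1716: x ≡ 1335 (mod 1716).
Verify against each original: 1335 mod 11 = 4, 1335 mod 4 = 3, 1335 mod 13 = 9, 1335 mod 3 = 0.

x ≡ 1335 (mod 1716).


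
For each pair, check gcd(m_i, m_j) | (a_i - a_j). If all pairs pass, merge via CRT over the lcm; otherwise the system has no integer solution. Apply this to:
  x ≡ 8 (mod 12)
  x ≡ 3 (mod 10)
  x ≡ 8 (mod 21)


Moduli 12, 10, 21 are not pairwise coprime, so CRT works modulo lcm(m_i) when all pairwise compatibility conditions hold.
Pairwise compatibility: gcd(m_i, m_j) must divide a_i - a_j for every pair.
Merge one congruence at a time:
  Start: x ≡ 8 (mod 12).
  Combine with x ≡ 3 (mod 10): gcd(12, 10) = 2, and 3 - 8 = -5 is NOT divisible by 2.
    ⇒ system is inconsistent (no integer solution).

No solution (the system is inconsistent).


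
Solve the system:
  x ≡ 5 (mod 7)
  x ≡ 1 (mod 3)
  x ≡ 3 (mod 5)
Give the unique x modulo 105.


Moduli 7, 3, 5 are pairwise coprime; by CRT there is a unique solution modulo M = 7 · 3 · 5 = 105.
Solve pairwise, accumulating the modulus:
  Start with x ≡ 5 (mod 7).
  Combine with x ≡ 1 (mod 3): since gcd(7, 3) = 1, we get a unique residue mod 21.
    Write x = 5 + 7·t and substitute into x ≡ 1 (mod 3): 7·t ≡ 1 − 5 = -4 (mod 3).
    Reduce coefficients mod 3: 1·t ≡ 2 (mod 3).
    So t ≡ 2 (mod 3).
    Then x = 5 + 7·2 = 19, valid modulo lcm(7, 3) = 21: x ≡ 19 (mod 21).
  Combine with x ≡ 3 (mod 5): since gcd(21, 5) = 1, we get a unique residue mod 105.
    Write x = 19 + 21·t and substitute into x ≡ 3 (mod 5): 21·t ≡ 3 − 19 = -16 (mod 5).
    Reduce coefficients mod 5: 1·t ≡ 4 (mod 5).
    So t ≡ 4 (mod 5).
    Then x = 19 + 21·4 = 103, valid modulo lcm(21, 5) = 105: x ≡ 103 (mod 105).
Verify: 103 mod 7 = 5 ✓, 103 mod 3 = 1 ✓, 103 mod 5 = 3 ✓.

x ≡ 103 (mod 105).


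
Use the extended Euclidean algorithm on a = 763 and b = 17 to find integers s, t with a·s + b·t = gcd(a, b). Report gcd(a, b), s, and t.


Euclidean algorithm on (763, 17) — divide until remainder is 0:
  763 = 44 · 17 + 15
  17 = 1 · 15 + 2
  15 = 7 · 2 + 1
  2 = 2 · 1 + 0
gcd(763, 17) = 1.
Track Bezout coefficients alongside the remainders: start with r₀ = 763 = a·1 + b·0 (s = 1, t = 0) and r₁ = 17 = a·0 + b·1 (s = 0, t = 1); each new remainder r_{k+1} = r_{k-1} − q_k·r_k inherits s_{k+1} = s_{k-1} − q_k·s_k, t_{k+1} = t_{k-1} − q_k·t_k, so r_k = a·s_k + b·t_k at every step:
  q = 44: r = 15, s = 1 − 44·0 = 1, t = 0 − 44·1 = -44  (check: 763·1 + 17·(-44) = 15)
  q = 1: r = 2, s = 0 − 1·1 = -1, t = 1 − 1·(-44) = 45  (check: 763·(-1) + 17·45 = 2)
  q = 7: r = 1, s = 1 − 7·(-1) = 8, t = -44 − 7·45 = -359  (check: 763·8 + 17·(-359) = 1)
The row with r = 1 (the gcd) gives the Bezout coefficients s = 8, t = -359.
Result: 763 · (8) + 17 · (-359) = 1.

gcd(763, 17) = 1; s = 8, t = -359 (check: 763·8 + 17·(-359) = 1).
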